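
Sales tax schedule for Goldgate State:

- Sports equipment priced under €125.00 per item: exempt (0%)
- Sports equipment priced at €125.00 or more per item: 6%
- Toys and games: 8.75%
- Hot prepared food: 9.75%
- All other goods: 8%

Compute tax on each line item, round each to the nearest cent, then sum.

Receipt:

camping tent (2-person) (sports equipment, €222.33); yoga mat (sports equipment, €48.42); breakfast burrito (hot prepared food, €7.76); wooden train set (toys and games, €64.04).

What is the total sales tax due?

Camping tent (2-person) €222.33: sports equipment, €125.00 or more → 6% → €13.34
Yoga mat €48.42: sports equipment, under €125.00 → 0% → €0.00
Breakfast burrito €7.76: hot prepared food → 9.75% → €0.76
Wooden train set €64.04: toys and games → 8.75% → €5.60
Total tax = €13.34 + €0.76 + €5.60 = €19.70

€19.70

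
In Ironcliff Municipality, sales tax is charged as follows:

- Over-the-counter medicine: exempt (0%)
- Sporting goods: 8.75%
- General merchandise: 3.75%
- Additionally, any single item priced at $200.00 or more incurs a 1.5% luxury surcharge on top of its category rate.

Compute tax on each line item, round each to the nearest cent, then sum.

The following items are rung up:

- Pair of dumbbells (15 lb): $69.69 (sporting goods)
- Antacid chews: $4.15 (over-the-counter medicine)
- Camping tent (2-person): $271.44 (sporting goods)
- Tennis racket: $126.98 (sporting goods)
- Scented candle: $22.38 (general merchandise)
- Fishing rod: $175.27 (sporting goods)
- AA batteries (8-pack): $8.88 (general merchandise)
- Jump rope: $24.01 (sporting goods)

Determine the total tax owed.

Pair of dumbbells (15 lb) $69.69: sporting goods → 8.75% → $6.10
Antacid chews $4.15: over-the-counter medicine → 0% → $0.00
Camping tent (2-person) $271.44: sporting goods → 8.75% + 1.5% surcharge = 10.25% → $27.82
Tennis racket $126.98: sporting goods → 8.75% → $11.11
Scented candle $22.38: general merchandise → 3.75% → $0.84
Fishing rod $175.27: sporting goods → 8.75% → $15.34
AA batteries (8-pack) $8.88: general merchandise → 3.75% → $0.33
Jump rope $24.01: sporting goods → 8.75% → $2.10
Total tax = $6.10 + $27.82 + $11.11 + $0.84 + $15.34 + $0.33 + $2.10 = $63.64

$63.64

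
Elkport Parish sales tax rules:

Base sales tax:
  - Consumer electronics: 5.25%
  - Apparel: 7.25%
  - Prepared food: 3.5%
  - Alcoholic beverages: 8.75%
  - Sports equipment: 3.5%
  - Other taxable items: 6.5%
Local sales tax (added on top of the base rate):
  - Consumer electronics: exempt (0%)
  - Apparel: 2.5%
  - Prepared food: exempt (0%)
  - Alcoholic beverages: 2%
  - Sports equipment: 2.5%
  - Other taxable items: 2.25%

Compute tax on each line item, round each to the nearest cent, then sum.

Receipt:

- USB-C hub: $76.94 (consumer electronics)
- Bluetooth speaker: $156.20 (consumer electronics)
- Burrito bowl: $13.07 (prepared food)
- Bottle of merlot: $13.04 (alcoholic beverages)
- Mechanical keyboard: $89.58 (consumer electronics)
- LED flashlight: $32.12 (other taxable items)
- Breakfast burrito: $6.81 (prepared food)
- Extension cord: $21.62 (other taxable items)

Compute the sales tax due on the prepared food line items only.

$0.70

Burrito bowl $13.07: prepared food → 3.5% + 0% local = 3.5% → $0.46
Breakfast burrito $6.81: prepared food → 3.5% + 0% local = 3.5% → $0.24
Tax on prepared food = $0.46 + $0.24 = $0.70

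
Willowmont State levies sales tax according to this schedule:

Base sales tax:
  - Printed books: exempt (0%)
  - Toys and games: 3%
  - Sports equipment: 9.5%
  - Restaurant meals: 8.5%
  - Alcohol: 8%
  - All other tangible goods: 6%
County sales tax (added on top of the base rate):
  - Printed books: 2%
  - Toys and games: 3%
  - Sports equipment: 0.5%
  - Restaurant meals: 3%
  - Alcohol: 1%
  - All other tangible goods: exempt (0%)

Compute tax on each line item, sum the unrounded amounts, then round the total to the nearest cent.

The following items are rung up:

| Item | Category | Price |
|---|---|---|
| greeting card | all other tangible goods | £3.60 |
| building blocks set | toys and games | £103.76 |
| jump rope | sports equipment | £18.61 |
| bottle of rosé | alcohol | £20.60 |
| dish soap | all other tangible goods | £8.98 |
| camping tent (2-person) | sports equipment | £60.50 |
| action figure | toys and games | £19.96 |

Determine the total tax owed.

£17.94

Greeting card £3.60: all other tangible goods → 6% + 0% county = 6% → £0.216
Building blocks set £103.76: toys and games → 3% + 3% county = 6% → £6.2256
Jump rope £18.61: sports equipment → 9.5% + 0.5% county = 10% → £1.861
Bottle of rosé £20.60: alcohol → 8% + 1% county = 9% → £1.854
Dish soap £8.98: all other tangible goods → 6% + 0% county = 6% → £0.5388
Camping tent (2-person) £60.50: sports equipment → 9.5% + 0.5% county = 10% → £6.05
Action figure £19.96: toys and games → 3% + 3% county = 6% → £1.1976
Unrounded tax sum = £17.943 → £17.94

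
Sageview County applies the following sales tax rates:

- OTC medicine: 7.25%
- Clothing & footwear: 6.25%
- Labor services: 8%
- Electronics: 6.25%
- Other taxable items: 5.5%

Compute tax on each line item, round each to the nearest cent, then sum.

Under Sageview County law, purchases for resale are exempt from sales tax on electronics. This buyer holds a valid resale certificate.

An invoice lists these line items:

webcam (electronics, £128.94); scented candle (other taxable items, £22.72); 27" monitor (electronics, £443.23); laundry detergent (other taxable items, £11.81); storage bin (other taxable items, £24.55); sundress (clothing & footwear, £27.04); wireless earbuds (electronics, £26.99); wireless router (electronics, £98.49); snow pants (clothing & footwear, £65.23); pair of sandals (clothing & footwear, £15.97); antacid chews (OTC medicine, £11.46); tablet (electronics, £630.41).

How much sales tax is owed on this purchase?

Webcam £128.94: electronics, buyer-exempt → 0% → £0.00
Scented candle £22.72: other taxable items → 5.5% → £1.25
27" monitor £443.23: electronics, buyer-exempt → 0% → £0.00
Laundry detergent £11.81: other taxable items → 5.5% → £0.65
Storage bin £24.55: other taxable items → 5.5% → £1.35
Sundress £27.04: clothing & footwear → 6.25% → £1.69
Wireless earbuds £26.99: electronics, buyer-exempt → 0% → £0.00
Wireless router £98.49: electronics, buyer-exempt → 0% → £0.00
Snow pants £65.23: clothing & footwear → 6.25% → £4.08
Pair of sandals £15.97: clothing & footwear → 6.25% → £1.00
Antacid chews £11.46: OTC medicine → 7.25% → £0.83
Tablet £630.41: electronics, buyer-exempt → 0% → £0.00
Total tax = £1.25 + £0.65 + £1.35 + £1.69 + £4.08 + £1.00 + £0.83 = £10.85

£10.85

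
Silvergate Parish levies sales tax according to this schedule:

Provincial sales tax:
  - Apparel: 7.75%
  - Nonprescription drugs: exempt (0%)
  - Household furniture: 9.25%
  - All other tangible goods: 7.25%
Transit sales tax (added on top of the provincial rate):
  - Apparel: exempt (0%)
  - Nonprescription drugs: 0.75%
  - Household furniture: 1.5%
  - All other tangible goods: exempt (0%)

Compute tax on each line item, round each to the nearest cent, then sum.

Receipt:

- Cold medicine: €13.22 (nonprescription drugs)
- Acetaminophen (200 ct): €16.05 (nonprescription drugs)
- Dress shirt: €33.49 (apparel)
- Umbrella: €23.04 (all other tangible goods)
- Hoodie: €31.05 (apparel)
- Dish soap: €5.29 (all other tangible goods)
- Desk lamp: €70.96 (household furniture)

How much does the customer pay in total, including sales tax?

Cold medicine €13.22: nonprescription drugs → 0% + 0.75% transit = 0.75% → €0.10
Acetaminophen (200 ct) €16.05: nonprescription drugs → 0% + 0.75% transit = 0.75% → €0.12
Dress shirt €33.49: apparel → 7.75% + 0% transit = 7.75% → €2.60
Umbrella €23.04: all other tangible goods → 7.25% + 0% transit = 7.25% → €1.67
Hoodie €31.05: apparel → 7.75% + 0% transit = 7.75% → €2.41
Dish soap €5.29: all other tangible goods → 7.25% + 0% transit = 7.25% → €0.38
Desk lamp €70.96: household furniture → 9.25% + 1.5% transit = 10.75% → €7.63
Subtotal = €193.10; tax = €14.91; total due = €208.01

€208.01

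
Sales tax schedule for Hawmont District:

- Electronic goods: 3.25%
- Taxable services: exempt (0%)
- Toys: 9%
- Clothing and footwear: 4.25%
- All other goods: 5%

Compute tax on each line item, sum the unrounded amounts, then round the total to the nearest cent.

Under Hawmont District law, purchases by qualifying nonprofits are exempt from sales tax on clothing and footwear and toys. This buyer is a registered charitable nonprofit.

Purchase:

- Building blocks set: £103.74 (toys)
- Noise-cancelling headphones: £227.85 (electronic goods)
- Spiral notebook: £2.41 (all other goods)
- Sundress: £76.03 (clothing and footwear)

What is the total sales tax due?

Building blocks set £103.74: toys, buyer-exempt → 0% → £0.00
Noise-cancelling headphones £227.85: electronic goods → 3.25% → £7.405125
Spiral notebook £2.41: all other goods → 5% → £0.1205
Sundress £76.03: clothing and footwear, buyer-exempt → 0% → £0.00
Unrounded tax sum = £7.525625 → £7.53

£7.53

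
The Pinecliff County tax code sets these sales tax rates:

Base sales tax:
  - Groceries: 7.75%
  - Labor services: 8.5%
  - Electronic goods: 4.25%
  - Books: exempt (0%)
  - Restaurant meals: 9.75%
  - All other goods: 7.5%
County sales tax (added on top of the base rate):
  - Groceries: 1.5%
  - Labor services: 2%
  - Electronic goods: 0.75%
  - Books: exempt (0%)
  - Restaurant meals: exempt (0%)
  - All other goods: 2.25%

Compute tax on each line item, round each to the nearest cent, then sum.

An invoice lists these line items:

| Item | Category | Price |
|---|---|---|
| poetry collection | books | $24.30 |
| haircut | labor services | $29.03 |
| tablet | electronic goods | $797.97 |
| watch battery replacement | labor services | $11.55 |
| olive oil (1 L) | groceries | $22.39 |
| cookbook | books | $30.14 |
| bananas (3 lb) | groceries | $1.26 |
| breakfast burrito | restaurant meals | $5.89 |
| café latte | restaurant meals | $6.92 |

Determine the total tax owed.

Poetry collection $24.30: books → 0% + 0% county = 0% → $0.00
Haircut $29.03: labor services → 8.5% + 2% county = 10.5% → $3.05
Tablet $797.97: electronic goods → 4.25% + 0.75% county = 5% → $39.90
Watch battery replacement $11.55: labor services → 8.5% + 2% county = 10.5% → $1.21
Olive oil (1 L) $22.39: groceries → 7.75% + 1.5% county = 9.25% → $2.07
Cookbook $30.14: books → 0% + 0% county = 0% → $0.00
Bananas (3 lb) $1.26: groceries → 7.75% + 1.5% county = 9.25% → $0.12
Breakfast burrito $5.89: restaurant meals → 9.75% + 0% county = 9.75% → $0.57
Café latte $6.92: restaurant meals → 9.75% + 0% county = 9.75% → $0.67
Total tax = $3.05 + $39.90 + $1.21 + $2.07 + $0.12 + $0.57 + $0.67 = $47.59

$47.59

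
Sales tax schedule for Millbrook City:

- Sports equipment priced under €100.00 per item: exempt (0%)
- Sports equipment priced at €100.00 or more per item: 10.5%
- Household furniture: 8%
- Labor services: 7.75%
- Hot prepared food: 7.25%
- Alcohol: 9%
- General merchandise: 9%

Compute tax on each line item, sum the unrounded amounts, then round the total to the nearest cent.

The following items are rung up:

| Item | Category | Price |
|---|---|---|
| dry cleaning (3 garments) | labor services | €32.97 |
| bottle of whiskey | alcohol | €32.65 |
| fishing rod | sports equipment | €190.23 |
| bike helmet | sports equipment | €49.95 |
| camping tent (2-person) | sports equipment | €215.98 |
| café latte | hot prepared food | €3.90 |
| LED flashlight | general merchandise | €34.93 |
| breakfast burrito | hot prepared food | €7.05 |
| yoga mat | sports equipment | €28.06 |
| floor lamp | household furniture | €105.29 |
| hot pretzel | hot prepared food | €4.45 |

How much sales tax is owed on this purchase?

Dry cleaning (3 garments) €32.97: labor services → 7.75% → €2.555175
Bottle of whiskey €32.65: alcohol → 9% → €2.9385
Fishing rod €190.23: sports equipment, €100.00 or more → 10.5% → €19.97415
Bike helmet €49.95: sports equipment, under €100.00 → 0% → €0.00
Camping tent (2-person) €215.98: sports equipment, €100.00 or more → 10.5% → €22.6779
Café latte €3.90: hot prepared food → 7.25% → €0.28275
LED flashlight €34.93: general merchandise → 9% → €3.1437
Breakfast burrito €7.05: hot prepared food → 7.25% → €0.511125
Yoga mat €28.06: sports equipment, under €100.00 → 0% → €0.00
Floor lamp €105.29: household furniture → 8% → €8.4232
Hot pretzel €4.45: hot prepared food → 7.25% → €0.322625
Unrounded tax sum = €60.829125 → €60.83

€60.83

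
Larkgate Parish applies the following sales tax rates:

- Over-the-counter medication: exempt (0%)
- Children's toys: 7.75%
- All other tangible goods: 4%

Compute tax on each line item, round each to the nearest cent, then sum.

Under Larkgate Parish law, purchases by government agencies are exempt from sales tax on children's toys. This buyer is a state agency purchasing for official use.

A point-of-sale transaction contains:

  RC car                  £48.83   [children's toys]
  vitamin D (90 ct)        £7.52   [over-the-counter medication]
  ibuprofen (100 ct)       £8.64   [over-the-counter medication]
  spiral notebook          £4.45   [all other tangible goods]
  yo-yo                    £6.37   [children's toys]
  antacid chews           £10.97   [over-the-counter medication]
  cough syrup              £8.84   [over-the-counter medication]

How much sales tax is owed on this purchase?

£0.18

RC car £48.83: children's toys, buyer-exempt → 0% → £0.00
Vitamin D (90 ct) £7.52: over-the-counter medication → 0% → £0.00
Ibuprofen (100 ct) £8.64: over-the-counter medication → 0% → £0.00
Spiral notebook £4.45: all other tangible goods → 4% → £0.18
Yo-yo £6.37: children's toys, buyer-exempt → 0% → £0.00
Antacid chews £10.97: over-the-counter medication → 0% → £0.00
Cough syrup £8.84: over-the-counter medication → 0% → £0.00
Total tax = £0.18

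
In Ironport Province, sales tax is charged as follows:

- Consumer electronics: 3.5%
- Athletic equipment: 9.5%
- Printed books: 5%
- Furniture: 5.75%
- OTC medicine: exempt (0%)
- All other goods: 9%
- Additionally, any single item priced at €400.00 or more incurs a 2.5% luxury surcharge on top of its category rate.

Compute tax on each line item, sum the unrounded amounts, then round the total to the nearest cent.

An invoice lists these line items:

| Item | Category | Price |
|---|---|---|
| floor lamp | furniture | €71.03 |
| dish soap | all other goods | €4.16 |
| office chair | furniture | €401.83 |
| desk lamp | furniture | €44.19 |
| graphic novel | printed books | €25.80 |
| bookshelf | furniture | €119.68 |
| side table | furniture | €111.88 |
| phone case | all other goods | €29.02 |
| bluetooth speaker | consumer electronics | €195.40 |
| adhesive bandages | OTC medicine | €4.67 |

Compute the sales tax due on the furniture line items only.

Floor lamp €71.03: furniture → 5.75% → €4.084225
Office chair €401.83: furniture → 5.75% + 2.5% surcharge = 8.25% → €33.150975
Desk lamp €44.19: furniture → 5.75% → €2.540925
Bookshelf €119.68: furniture → 5.75% → €6.8816
Side table €111.88: furniture → 5.75% → €6.4331
Tax on furniture: unrounded sum = €53.090825 → €53.09

€53.09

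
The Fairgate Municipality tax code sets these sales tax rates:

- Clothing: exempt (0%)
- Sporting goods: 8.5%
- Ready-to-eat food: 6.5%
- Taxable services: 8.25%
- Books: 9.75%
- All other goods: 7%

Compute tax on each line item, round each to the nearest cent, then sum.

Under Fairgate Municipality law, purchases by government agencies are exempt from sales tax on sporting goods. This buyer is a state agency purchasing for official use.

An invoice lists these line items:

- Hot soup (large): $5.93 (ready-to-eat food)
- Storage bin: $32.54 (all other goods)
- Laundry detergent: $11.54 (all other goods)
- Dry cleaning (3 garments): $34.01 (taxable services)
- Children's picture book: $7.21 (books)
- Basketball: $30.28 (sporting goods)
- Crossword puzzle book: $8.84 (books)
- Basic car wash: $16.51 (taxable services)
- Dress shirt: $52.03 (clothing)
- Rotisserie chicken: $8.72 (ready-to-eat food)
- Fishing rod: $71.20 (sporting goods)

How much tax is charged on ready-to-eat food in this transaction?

Hot soup (large) $5.93: ready-to-eat food → 6.5% → $0.39
Rotisserie chicken $8.72: ready-to-eat food → 6.5% → $0.57
Tax on ready-to-eat food = $0.39 + $0.57 = $0.96

$0.96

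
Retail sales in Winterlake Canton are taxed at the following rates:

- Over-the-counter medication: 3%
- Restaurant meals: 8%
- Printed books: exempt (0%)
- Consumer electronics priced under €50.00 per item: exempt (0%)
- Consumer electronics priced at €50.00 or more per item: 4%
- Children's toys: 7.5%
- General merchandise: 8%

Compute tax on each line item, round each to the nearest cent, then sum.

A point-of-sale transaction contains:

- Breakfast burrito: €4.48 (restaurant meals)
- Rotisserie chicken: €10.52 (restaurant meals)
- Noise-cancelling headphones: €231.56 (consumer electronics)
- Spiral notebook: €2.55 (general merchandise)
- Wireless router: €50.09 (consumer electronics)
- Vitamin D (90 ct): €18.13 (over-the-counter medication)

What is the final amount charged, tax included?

Breakfast burrito €4.48: restaurant meals → 8% → €0.36
Rotisserie chicken €10.52: restaurant meals → 8% → €0.84
Noise-cancelling headphones €231.56: consumer electronics, €50.00 or more → 4% → €9.26
Spiral notebook €2.55: general merchandise → 8% → €0.20
Wireless router €50.09: consumer electronics, €50.00 or more → 4% → €2.00
Vitamin D (90 ct) €18.13: over-the-counter medication → 3% → €0.54
Subtotal = €317.33; tax = €13.20; total due = €330.53

€330.53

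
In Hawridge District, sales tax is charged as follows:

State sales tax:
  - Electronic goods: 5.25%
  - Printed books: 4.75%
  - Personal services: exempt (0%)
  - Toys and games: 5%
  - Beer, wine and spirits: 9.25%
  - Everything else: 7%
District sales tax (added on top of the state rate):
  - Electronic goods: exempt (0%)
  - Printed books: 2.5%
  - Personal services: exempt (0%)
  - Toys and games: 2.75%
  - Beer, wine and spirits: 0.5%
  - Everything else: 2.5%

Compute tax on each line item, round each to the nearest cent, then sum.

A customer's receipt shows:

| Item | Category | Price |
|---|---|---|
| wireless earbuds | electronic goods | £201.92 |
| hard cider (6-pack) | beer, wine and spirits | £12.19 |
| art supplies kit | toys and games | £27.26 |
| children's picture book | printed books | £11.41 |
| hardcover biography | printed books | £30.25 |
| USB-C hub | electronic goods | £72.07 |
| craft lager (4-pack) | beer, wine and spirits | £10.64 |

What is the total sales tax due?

£21.74

Wireless earbuds £201.92: electronic goods → 5.25% + 0% district = 5.25% → £10.60
Hard cider (6-pack) £12.19: beer, wine and spirits → 9.25% + 0.5% district = 9.75% → £1.19
Art supplies kit £27.26: toys and games → 5% + 2.75% district = 7.75% → £2.11
Children's picture book £11.41: printed books → 4.75% + 2.5% district = 7.25% → £0.83
Hardcover biography £30.25: printed books → 4.75% + 2.5% district = 7.25% → £2.19
USB-C hub £72.07: electronic goods → 5.25% + 0% district = 5.25% → £3.78
Craft lager (4-pack) £10.64: beer, wine and spirits → 9.25% + 0.5% district = 9.75% → £1.04
Total tax = £10.60 + £1.19 + £2.11 + £0.83 + £2.19 + £3.78 + £1.04 = £21.74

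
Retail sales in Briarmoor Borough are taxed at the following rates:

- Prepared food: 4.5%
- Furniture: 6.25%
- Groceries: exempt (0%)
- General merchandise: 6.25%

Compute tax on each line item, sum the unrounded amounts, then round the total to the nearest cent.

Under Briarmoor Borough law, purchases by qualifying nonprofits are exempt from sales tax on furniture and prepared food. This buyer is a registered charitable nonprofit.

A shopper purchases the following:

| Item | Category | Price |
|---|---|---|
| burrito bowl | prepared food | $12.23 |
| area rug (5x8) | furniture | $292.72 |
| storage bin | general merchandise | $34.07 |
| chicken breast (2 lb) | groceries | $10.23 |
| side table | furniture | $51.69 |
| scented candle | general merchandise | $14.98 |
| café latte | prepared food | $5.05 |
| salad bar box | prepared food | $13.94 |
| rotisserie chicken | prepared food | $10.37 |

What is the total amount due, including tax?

$448.35

Burrito bowl $12.23: prepared food, buyer-exempt → 0% → $0.00
Area rug (5x8) $292.72: furniture, buyer-exempt → 0% → $0.00
Storage bin $34.07: general merchandise → 6.25% → $2.129375
Chicken breast (2 lb) $10.23: groceries → 0% → $0.00
Side table $51.69: furniture, buyer-exempt → 0% → $0.00
Scented candle $14.98: general merchandise → 6.25% → $0.93625
Café latte $5.05: prepared food, buyer-exempt → 0% → $0.00
Salad bar box $13.94: prepared food, buyer-exempt → 0% → $0.00
Rotisserie chicken $10.37: prepared food, buyer-exempt → 0% → $0.00
Subtotal = $445.28; unrounded tax = $3.065625 → $3.07; total due = $448.35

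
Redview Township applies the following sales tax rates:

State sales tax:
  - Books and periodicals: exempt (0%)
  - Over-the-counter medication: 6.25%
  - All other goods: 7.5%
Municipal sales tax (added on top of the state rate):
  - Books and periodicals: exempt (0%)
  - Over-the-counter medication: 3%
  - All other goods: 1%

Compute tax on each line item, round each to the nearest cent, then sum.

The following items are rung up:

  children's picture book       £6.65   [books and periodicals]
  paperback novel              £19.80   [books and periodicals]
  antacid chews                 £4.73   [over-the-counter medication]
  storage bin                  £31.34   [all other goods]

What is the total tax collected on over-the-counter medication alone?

Antacid chews £4.73: over-the-counter medication → 6.25% + 3% municipal = 9.25% → £0.44
Tax on over-the-counter medication = £0.44

£0.44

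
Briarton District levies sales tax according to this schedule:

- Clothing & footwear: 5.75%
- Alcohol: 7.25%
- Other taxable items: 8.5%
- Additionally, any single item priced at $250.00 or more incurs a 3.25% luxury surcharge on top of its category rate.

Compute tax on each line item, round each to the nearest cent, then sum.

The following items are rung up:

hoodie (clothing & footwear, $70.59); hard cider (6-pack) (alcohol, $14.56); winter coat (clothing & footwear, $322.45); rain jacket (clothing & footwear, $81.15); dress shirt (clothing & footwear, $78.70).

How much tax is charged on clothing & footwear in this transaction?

$42.28

Hoodie $70.59: clothing & footwear → 5.75% → $4.06
Winter coat $322.45: clothing & footwear → 5.75% + 3.25% surcharge = 9% → $29.02
Rain jacket $81.15: clothing & footwear → 5.75% → $4.67
Dress shirt $78.70: clothing & footwear → 5.75% → $4.53
Tax on clothing & footwear = $4.06 + $29.02 + $4.67 + $4.53 = $42.28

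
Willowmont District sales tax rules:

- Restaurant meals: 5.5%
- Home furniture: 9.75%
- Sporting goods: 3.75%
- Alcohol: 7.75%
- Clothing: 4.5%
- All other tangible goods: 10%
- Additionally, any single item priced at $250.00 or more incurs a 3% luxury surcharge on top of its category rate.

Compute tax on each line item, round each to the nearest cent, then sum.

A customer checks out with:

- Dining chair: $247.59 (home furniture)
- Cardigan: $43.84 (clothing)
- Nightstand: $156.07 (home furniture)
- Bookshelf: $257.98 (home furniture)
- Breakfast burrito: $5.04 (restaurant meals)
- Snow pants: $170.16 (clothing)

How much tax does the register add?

$82.16

Dining chair $247.59: home furniture → 9.75% → $24.14
Cardigan $43.84: clothing → 4.5% → $1.97
Nightstand $156.07: home furniture → 9.75% → $15.22
Bookshelf $257.98: home furniture → 9.75% + 3% surcharge = 12.75% → $32.89
Breakfast burrito $5.04: restaurant meals → 5.5% → $0.28
Snow pants $170.16: clothing → 4.5% → $7.66
Total tax = $24.14 + $1.97 + $15.22 + $32.89 + $0.28 + $7.66 = $82.16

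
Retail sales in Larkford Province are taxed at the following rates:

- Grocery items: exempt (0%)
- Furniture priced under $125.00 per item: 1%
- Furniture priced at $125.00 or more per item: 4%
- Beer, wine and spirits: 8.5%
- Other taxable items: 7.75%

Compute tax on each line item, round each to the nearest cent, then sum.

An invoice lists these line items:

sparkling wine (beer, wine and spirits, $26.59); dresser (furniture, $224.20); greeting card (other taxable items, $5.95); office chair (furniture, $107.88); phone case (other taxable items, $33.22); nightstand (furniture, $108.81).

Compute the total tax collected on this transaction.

Sparkling wine $26.59: beer, wine and spirits → 8.5% → $2.26
Dresser $224.20: furniture, $125.00 or more → 4% → $8.97
Greeting card $5.95: other taxable items → 7.75% → $0.46
Office chair $107.88: furniture, under $125.00 → 1% → $1.08
Phone case $33.22: other taxable items → 7.75% → $2.57
Nightstand $108.81: furniture, under $125.00 → 1% → $1.09
Total tax = $2.26 + $8.97 + $0.46 + $1.08 + $2.57 + $1.09 = $16.43

$16.43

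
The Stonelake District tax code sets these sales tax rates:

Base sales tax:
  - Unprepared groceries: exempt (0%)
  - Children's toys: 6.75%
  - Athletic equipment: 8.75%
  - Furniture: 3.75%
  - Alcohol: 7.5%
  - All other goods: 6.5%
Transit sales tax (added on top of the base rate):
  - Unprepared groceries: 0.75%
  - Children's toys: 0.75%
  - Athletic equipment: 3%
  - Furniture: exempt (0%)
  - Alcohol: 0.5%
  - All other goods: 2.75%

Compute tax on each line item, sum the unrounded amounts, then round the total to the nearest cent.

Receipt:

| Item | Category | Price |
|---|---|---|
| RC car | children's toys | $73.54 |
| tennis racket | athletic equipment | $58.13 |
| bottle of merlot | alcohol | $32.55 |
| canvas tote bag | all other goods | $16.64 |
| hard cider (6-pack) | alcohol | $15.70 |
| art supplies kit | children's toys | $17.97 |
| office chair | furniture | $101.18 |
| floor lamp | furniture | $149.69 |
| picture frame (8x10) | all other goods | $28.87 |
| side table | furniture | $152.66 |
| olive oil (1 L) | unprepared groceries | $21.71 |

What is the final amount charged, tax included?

RC car $73.54: children's toys → 6.75% + 0.75% transit = 7.5% → $5.5155
Tennis racket $58.13: athletic equipment → 8.75% + 3% transit = 11.75% → $6.830275
Bottle of merlot $32.55: alcohol → 7.5% + 0.5% transit = 8% → $2.604
Canvas tote bag $16.64: all other goods → 6.5% + 2.75% transit = 9.25% → $1.5392
Hard cider (6-pack) $15.70: alcohol → 7.5% + 0.5% transit = 8% → $1.256
Art supplies kit $17.97: children's toys → 6.75% + 0.75% transit = 7.5% → $1.34775
Office chair $101.18: furniture → 3.75% + 0% transit = 3.75% → $3.79425
Floor lamp $149.69: furniture → 3.75% + 0% transit = 3.75% → $5.613375
Picture frame (8x10) $28.87: all other goods → 6.5% + 2.75% transit = 9.25% → $2.670475
Side table $152.66: furniture → 3.75% + 0% transit = 3.75% → $5.72475
Olive oil (1 L) $21.71: unprepared groceries → 0% + 0.75% transit = 0.75% → $0.162825
Subtotal = $668.64; unrounded tax = $37.0584 → $37.06; total due = $705.70

$705.70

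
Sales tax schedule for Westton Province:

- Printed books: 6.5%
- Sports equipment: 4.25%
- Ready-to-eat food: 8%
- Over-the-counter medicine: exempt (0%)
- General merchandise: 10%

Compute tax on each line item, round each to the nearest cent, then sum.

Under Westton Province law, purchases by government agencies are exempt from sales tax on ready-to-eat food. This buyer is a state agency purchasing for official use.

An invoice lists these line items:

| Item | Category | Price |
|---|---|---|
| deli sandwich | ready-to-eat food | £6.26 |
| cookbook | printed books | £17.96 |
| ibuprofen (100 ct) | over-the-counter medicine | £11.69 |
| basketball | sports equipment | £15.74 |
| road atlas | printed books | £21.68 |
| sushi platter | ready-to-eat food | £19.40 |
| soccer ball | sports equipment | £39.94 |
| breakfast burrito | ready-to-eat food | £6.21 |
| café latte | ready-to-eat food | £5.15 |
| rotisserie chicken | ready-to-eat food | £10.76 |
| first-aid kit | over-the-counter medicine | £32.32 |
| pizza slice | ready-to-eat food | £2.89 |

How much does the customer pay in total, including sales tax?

£194.95

Deli sandwich £6.26: ready-to-eat food, buyer-exempt → 0% → £0.00
Cookbook £17.96: printed books → 6.5% → £1.17
Ibuprofen (100 ct) £11.69: over-the-counter medicine → 0% → £0.00
Basketball £15.74: sports equipment → 4.25% → £0.67
Road atlas £21.68: printed books → 6.5% → £1.41
Sushi platter £19.40: ready-to-eat food, buyer-exempt → 0% → £0.00
Soccer ball £39.94: sports equipment → 4.25% → £1.70
Breakfast burrito £6.21: ready-to-eat food, buyer-exempt → 0% → £0.00
Café latte £5.15: ready-to-eat food, buyer-exempt → 0% → £0.00
Rotisserie chicken £10.76: ready-to-eat food, buyer-exempt → 0% → £0.00
First-aid kit £32.32: over-the-counter medicine → 0% → £0.00
Pizza slice £2.89: ready-to-eat food, buyer-exempt → 0% → £0.00
Subtotal = £190.00; tax = £4.95; total due = £194.95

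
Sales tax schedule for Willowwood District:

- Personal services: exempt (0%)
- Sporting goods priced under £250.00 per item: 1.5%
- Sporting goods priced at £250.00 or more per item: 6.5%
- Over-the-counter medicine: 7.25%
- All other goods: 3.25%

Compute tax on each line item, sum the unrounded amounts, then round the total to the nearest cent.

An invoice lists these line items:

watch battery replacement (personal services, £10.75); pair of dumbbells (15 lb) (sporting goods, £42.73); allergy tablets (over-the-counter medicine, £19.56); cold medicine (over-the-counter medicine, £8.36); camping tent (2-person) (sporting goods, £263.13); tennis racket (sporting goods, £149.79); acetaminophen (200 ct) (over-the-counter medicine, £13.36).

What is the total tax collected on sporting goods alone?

Pair of dumbbells (15 lb) £42.73: sporting goods, under £250.00 → 1.5% → £0.64095
Camping tent (2-person) £263.13: sporting goods, £250.00 or more → 6.5% → £17.10345
Tennis racket £149.79: sporting goods, under £250.00 → 1.5% → £2.24685
Tax on sporting goods: unrounded sum = £19.99125 → £19.99

£19.99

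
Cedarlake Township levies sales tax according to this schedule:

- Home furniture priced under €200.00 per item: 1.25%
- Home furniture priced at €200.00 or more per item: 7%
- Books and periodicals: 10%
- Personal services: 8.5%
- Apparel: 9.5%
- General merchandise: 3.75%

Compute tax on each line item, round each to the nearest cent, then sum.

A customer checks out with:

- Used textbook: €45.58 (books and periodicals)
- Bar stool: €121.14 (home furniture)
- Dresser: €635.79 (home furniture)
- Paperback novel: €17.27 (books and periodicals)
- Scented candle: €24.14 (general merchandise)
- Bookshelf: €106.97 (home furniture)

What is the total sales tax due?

Used textbook €45.58: books and periodicals → 10% → €4.56
Bar stool €121.14: home furniture, under €200.00 → 1.25% → €1.51
Dresser €635.79: home furniture, €200.00 or more → 7% → €44.51
Paperback novel €17.27: books and periodicals → 10% → €1.73
Scented candle €24.14: general merchandise → 3.75% → €0.91
Bookshelf €106.97: home furniture, under €200.00 → 1.25% → €1.34
Total tax = €4.56 + €1.51 + €44.51 + €1.73 + €0.91 + €1.34 = €54.56

€54.56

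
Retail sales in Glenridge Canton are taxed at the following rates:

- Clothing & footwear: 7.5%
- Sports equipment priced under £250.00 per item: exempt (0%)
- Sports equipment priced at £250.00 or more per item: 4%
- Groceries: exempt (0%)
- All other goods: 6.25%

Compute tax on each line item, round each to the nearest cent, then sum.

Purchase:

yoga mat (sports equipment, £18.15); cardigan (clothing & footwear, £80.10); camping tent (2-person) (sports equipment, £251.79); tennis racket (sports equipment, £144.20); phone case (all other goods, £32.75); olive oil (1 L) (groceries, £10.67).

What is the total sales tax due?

Yoga mat £18.15: sports equipment, under £250.00 → 0% → £0.00
Cardigan £80.10: clothing & footwear → 7.5% → £6.01
Camping tent (2-person) £251.79: sports equipment, £250.00 or more → 4% → £10.07
Tennis racket £144.20: sports equipment, under £250.00 → 0% → £0.00
Phone case £32.75: all other goods → 6.25% → £2.05
Olive oil (1 L) £10.67: groceries → 0% → £0.00
Total tax = £6.01 + £10.07 + £2.05 = £18.13

£18.13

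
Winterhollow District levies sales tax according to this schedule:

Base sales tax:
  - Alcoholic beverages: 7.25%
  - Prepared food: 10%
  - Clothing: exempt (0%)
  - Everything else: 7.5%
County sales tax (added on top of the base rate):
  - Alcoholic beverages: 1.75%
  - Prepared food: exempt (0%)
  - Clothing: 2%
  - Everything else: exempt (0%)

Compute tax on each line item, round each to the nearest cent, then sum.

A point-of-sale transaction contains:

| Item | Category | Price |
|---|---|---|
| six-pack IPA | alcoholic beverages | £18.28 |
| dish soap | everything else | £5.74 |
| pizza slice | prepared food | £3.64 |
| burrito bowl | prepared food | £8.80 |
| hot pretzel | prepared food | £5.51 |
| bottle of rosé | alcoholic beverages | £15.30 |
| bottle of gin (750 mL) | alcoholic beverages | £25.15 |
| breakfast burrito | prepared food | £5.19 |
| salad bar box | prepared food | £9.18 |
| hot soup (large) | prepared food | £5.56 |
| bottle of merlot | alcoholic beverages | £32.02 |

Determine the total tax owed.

£12.39

Six-pack IPA £18.28: alcoholic beverages → 7.25% + 1.75% county = 9% → £1.65
Dish soap £5.74: everything else → 7.5% + 0% county = 7.5% → £0.43
Pizza slice £3.64: prepared food → 10% + 0% county = 10% → £0.36
Burrito bowl £8.80: prepared food → 10% + 0% county = 10% → £0.88
Hot pretzel £5.51: prepared food → 10% + 0% county = 10% → £0.55
Bottle of rosé £15.30: alcoholic beverages → 7.25% + 1.75% county = 9% → £1.38
Bottle of gin (750 mL) £25.15: alcoholic beverages → 7.25% + 1.75% county = 9% → £2.26
Breakfast burrito £5.19: prepared food → 10% + 0% county = 10% → £0.52
Salad bar box £9.18: prepared food → 10% + 0% county = 10% → £0.92
Hot soup (large) £5.56: prepared food → 10% + 0% county = 10% → £0.56
Bottle of merlot £32.02: alcoholic beverages → 7.25% + 1.75% county = 9% → £2.88
Total tax = £1.65 + £0.43 + £0.36 + £0.88 + £0.55 + £1.38 + £2.26 + £0.52 + £0.92 + £0.56 + £2.88 = £12.39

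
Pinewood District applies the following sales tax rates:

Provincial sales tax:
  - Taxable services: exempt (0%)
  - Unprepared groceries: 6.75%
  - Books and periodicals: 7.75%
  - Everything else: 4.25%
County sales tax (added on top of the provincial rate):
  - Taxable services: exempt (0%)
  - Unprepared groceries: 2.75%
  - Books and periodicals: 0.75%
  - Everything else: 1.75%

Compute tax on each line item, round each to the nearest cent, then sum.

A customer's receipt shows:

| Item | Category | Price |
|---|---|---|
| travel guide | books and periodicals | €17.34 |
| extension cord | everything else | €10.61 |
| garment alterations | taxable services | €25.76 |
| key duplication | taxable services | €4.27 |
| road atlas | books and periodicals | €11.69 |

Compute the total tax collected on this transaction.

€3.10

Travel guide €17.34: books and periodicals → 7.75% + 0.75% county = 8.5% → €1.47
Extension cord €10.61: everything else → 4.25% + 1.75% county = 6% → €0.64
Garment alterations €25.76: taxable services → 0% + 0% county = 0% → €0.00
Key duplication €4.27: taxable services → 0% + 0% county = 0% → €0.00
Road atlas €11.69: books and periodicals → 7.75% + 0.75% county = 8.5% → €0.99
Total tax = €1.47 + €0.64 + €0.99 = €3.10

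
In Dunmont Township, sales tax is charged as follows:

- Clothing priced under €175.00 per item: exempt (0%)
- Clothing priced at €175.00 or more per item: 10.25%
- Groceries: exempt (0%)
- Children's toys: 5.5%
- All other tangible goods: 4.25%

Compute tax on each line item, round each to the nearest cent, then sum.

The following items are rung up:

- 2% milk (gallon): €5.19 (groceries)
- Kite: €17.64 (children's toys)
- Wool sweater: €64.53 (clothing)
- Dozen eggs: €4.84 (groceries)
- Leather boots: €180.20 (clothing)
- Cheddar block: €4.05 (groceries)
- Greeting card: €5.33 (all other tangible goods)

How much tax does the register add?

2% milk (gallon) €5.19: groceries → 0% → €0.00
Kite €17.64: children's toys → 5.5% → €0.97
Wool sweater €64.53: clothing, under €175.00 → 0% → €0.00
Dozen eggs €4.84: groceries → 0% → €0.00
Leather boots €180.20: clothing, €175.00 or more → 10.25% → €18.47
Cheddar block €4.05: groceries → 0% → €0.00
Greeting card €5.33: all other tangible goods → 4.25% → €0.23
Total tax = €0.97 + €18.47 + €0.23 = €19.67

€19.67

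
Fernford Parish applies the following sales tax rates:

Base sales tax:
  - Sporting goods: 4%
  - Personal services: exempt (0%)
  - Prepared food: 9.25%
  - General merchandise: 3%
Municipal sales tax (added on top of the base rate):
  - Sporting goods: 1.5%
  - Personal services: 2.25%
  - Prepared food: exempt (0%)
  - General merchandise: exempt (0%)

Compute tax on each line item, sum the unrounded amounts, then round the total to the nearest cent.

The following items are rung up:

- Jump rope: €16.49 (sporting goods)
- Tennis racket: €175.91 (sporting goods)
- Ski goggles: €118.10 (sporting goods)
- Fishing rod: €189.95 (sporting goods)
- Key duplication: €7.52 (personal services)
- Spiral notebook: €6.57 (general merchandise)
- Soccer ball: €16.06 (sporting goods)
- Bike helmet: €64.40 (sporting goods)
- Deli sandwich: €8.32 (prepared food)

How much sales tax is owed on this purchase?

€33.09

Jump rope €16.49: sporting goods → 4% + 1.5% municipal = 5.5% → €0.90695
Tennis racket €175.91: sporting goods → 4% + 1.5% municipal = 5.5% → €9.67505
Ski goggles €118.10: sporting goods → 4% + 1.5% municipal = 5.5% → €6.4955
Fishing rod €189.95: sporting goods → 4% + 1.5% municipal = 5.5% → €10.44725
Key duplication €7.52: personal services → 0% + 2.25% municipal = 2.25% → €0.1692
Spiral notebook €6.57: general merchandise → 3% + 0% municipal = 3% → €0.1971
Soccer ball €16.06: sporting goods → 4% + 1.5% municipal = 5.5% → €0.8833
Bike helmet €64.40: sporting goods → 4% + 1.5% municipal = 5.5% → €3.542
Deli sandwich €8.32: prepared food → 9.25% + 0% municipal = 9.25% → €0.7696
Unrounded tax sum = €33.08595 → €33.09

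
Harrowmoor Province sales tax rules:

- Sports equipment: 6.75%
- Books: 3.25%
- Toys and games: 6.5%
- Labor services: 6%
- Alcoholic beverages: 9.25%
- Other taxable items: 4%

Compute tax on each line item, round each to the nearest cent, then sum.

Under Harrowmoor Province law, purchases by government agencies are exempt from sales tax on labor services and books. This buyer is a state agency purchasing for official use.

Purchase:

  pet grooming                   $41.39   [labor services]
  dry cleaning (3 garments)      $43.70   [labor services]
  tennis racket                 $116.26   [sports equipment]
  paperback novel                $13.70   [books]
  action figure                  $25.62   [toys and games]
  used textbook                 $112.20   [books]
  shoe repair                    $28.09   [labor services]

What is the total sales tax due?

Pet grooming $41.39: labor services, buyer-exempt → 0% → $0.00
Dry cleaning (3 garments) $43.70: labor services, buyer-exempt → 0% → $0.00
Tennis racket $116.26: sports equipment → 6.75% → $7.85
Paperback novel $13.70: books, buyer-exempt → 0% → $0.00
Action figure $25.62: toys and games → 6.5% → $1.67
Used textbook $112.20: books, buyer-exempt → 0% → $0.00
Shoe repair $28.09: labor services, buyer-exempt → 0% → $0.00
Total tax = $7.85 + $1.67 = $9.52

$9.52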